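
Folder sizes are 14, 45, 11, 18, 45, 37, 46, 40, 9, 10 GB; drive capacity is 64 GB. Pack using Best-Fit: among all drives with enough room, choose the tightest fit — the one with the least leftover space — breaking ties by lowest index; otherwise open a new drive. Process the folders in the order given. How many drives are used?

6

Put 14 GB in drive 1; 50 GB remain.
Put 45 GB in drive 1; 5 GB remain.
Put 11 GB in drive 2; 53 GB remain.
Put 18 GB in drive 2; 35 GB remain.
Put 45 GB in drive 3; 19 GB remain.
Put 37 GB in drive 4; 27 GB remain.
Put 46 GB in drive 5; 18 GB remain.
Put 40 GB in drive 6; 24 GB remain.
Put 9 GB in drive 5; 9 GB remain.
Put 10 GB in drive 3; 9 GB remain.
Final drives: [14,45] [11,18] [45,10] [37] [46,9] [40].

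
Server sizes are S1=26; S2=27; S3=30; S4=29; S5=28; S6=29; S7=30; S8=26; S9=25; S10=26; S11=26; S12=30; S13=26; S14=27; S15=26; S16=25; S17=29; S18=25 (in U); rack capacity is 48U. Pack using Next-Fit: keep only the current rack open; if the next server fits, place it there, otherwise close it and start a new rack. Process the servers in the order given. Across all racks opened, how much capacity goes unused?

374

rack 1: place S1 (26U), 22U left
rack 2: place S2 (27U), 21U left
rack 3: place S3 (30U), 18U left
rack 4: place S4 (29U), 19U left
rack 5: place S5 (28U), 20U left
rack 6: place S6 (29U), 19U left
rack 7: place S7 (30U), 18U left
rack 8: place S8 (26U), 22U left
rack 9: place S9 (25U), 23U left
rack 10: place S10 (26U), 22U left
rack 11: place S11 (26U), 22U left
rack 12: place S12 (30U), 18U left
rack 13: place S13 (26U), 22U left
rack 14: place S14 (27U), 21U left
rack 15: place S15 (26U), 22U left
rack 16: place S16 (25U), 23U left
rack 17: place S17 (29U), 19U left
rack 18: place S18 (25U), 23U left
18 racks × 48U = 864U; used 490U; unused 374U.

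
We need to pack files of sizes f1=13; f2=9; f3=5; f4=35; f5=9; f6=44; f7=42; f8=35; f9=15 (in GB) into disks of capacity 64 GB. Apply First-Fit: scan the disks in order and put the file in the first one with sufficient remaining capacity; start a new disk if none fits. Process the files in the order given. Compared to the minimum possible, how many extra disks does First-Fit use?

0

First-Fit: [13,9,5,35] [9,44] [42,15] [35] → 4 disks.
Total size 207 GB; any packing needs at least ⌈207/64⌉ = 4 disks.
So 4 is already optimal.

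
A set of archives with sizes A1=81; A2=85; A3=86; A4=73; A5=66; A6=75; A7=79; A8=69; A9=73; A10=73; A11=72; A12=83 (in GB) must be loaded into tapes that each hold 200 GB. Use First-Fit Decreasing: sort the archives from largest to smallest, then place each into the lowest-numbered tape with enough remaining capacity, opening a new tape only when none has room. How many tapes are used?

Sorted descending: 86, 85, 83, 81, 79, 75, 73, 73, 73, 72, 69, 66.
tape 1: place 86 GB, 114 GB left
tape 1: place 85 GB, 29 GB left
tape 2: place 83 GB, 117 GB left
tape 2: place 81 GB, 36 GB left
tape 3: place 79 GB, 121 GB left
tape 3: place 75 GB, 46 GB left
tape 4: place 73 GB, 127 GB left
tape 4: place 73 GB, 54 GB left
tape 5: place 73 GB, 127 GB left
tape 5: place 72 GB, 55 GB left
tape 6: place 69 GB, 131 GB left
tape 6: place 66 GB, 65 GB left

6 tapes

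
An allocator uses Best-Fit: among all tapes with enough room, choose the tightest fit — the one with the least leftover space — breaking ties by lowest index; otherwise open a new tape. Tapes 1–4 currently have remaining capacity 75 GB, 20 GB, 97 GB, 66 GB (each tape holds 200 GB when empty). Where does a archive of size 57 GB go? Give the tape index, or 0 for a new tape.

4

Tapes with room: tape 1 (75 GB), tape 3 (97 GB), tape 4 (66 GB).
Tightest fit is tape 4 with 66 GB free.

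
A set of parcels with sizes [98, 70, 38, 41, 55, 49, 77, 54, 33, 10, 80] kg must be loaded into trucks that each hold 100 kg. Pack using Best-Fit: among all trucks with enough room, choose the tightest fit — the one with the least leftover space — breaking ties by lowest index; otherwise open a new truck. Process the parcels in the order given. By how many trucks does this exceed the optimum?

Best-Fit: [98] [70] [38,41] [55,33,10] [49] [77] [54] [80] → 8 trucks.
Total size 605 kg; any packing needs at least ⌈605/100⌉ = 7 trucks.
An optimal packing achieves that bound: [98] [80,10] [77] [70] [55,41] [54,38] [49,33] → 7 trucks.
Excess: 8 − 7 = 1.

1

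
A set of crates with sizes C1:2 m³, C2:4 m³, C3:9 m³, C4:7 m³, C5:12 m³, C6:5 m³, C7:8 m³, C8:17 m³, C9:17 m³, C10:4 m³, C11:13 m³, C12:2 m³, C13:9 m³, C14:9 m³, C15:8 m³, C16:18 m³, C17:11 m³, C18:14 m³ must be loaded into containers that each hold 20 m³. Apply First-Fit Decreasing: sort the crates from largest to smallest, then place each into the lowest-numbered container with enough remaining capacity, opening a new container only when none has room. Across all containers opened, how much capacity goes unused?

11

Sorted descending: 18, 17, 17, 14, 13, 12, 11, 9, 9, 9, 8, 8, 7, 5, 4, 4, 2, 2.
Put 18 m³ in container 1; 2 m³ remain.
Put 17 m³ in container 2; 3 m³ remain.
Put 17 m³ in container 3; 3 m³ remain.
Put 14 m³ in container 4; 6 m³ remain.
Put 13 m³ in container 5; 7 m³ remain.
Put 12 m³ in container 6; 8 m³ remain.
Put 11 m³ in container 7; 9 m³ remain.
Put 9 m³ in container 7; 0 m³ remain.
Put 9 m³ in container 8; 11 m³ remain.
Put 9 m³ in container 8; 2 m³ remain.
Put 8 m³ in container 6; 0 m³ remain.
Put 8 m³ in container 9; 12 m³ remain.
Put 7 m³ in container 5; 0 m³ remain.
Put 5 m³ in container 4; 1 m³ remain.
Put 4 m³ in container 9; 8 m³ remain.
Put 4 m³ in container 9; 4 m³ remain.
Put 2 m³ in container 1; 0 m³ remain.
Put 2 m³ in container 2; 1 m³ remain.
9 containers × 20 m³ = 180 m³; used 169 m³; unused 11 m³.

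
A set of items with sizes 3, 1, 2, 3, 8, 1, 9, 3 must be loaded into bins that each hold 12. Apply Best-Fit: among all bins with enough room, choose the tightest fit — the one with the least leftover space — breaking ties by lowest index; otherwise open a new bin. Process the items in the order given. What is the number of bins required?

3 bins

3 → bin 1 (remaining 9)
1 → bin 1 (remaining 8)
2 → bin 1 (remaining 6)
3 → bin 1 (remaining 3)
8 → bin 2 (remaining 4)
1 → bin 1 (remaining 2)
9 → bin 3 (remaining 3)
3 → bin 3 (remaining 0)
Final bins: [3,1,2,3,1] [8] [9,3].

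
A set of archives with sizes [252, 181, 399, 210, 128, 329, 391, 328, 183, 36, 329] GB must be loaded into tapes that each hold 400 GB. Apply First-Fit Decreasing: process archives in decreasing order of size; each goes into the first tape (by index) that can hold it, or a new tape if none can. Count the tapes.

Sorted descending: 399, 391, 329, 329, 328, 252, 210, 183, 181, 128, 36.
399 GB → tape 1 (remaining 1 GB)
391 GB → tape 2 (remaining 9 GB)
329 GB → tape 3 (remaining 71 GB)
329 GB → tape 4 (remaining 71 GB)
328 GB → tape 5 (remaining 72 GB)
252 GB → tape 6 (remaining 148 GB)
210 GB → tape 7 (remaining 190 GB)
183 GB → tape 7 (remaining 7 GB)
181 GB → tape 8 (remaining 219 GB)
128 GB → tape 6 (remaining 20 GB)
36 GB → tape 3 (remaining 35 GB)

8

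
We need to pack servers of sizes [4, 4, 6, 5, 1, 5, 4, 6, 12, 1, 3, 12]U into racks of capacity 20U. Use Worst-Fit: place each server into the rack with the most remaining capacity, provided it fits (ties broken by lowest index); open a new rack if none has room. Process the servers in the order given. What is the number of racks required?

4U → rack 1 (remaining 16U)
4U → rack 1 (remaining 12U)
6U → rack 1 (remaining 6U)
5U → rack 1 (remaining 1U)
1U → rack 1 (remaining 0U)
5U → rack 2 (remaining 15U)
4U → rack 2 (remaining 11U)
6U → rack 2 (remaining 5U)
12U → rack 3 (remaining 8U)
1U → rack 3 (remaining 7U)
3U → rack 3 (remaining 4U)
12U → rack 4 (remaining 8U)
Final racks: [4,4,6,5,1] [5,4,6] [12,1,3] [12].

4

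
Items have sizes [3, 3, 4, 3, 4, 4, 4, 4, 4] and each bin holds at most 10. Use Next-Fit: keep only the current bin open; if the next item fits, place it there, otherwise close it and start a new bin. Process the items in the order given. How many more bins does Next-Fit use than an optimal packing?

0

Next-Fit: [3,3,4] [3,4] [4,4] [4,4] → 4 bins.
Total size 33; any packing needs at least ⌈33/10⌉ = 4 bins.
So 4 is already optimal.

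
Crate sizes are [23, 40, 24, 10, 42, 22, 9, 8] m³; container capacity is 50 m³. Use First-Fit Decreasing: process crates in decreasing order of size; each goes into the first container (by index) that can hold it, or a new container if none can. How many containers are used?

Sorted descending: 42, 40, 24, 23, 22, 10, 9, 8.
42 m³ → container 1 (remaining 8 m³)
40 m³ → container 2 (remaining 10 m³)
24 m³ → container 3 (remaining 26 m³)
23 m³ → container 3 (remaining 3 m³)
22 m³ → container 4 (remaining 28 m³)
10 m³ → container 2 (remaining 0 m³)
9 m³ → container 4 (remaining 19 m³)
8 m³ → container 1 (remaining 0 m³)

4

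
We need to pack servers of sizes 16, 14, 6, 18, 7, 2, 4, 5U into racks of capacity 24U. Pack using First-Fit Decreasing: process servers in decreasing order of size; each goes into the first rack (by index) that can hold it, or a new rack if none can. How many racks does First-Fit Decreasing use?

4

Sorted descending: 18, 16, 14, 7, 6, 5, 4, 2.
Put 18U in rack 1; 6U remain.
Put 16U in rack 2; 8U remain.
Put 14U in rack 3; 10U remain.
Put 7U in rack 2; 1U remain.
Put 6U in rack 1; 0U remain.
Put 5U in rack 3; 5U remain.
Put 4U in rack 3; 1U remain.
Put 2U in rack 4; 22U remain.
Final racks: [18,6] [16,7] [14,5,4] [2].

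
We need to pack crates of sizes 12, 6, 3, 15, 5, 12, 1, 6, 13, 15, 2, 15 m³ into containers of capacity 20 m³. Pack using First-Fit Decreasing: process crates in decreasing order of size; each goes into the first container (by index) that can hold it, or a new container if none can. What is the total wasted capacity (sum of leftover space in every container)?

Sorted descending: 15, 15, 15, 13, 12, 12, 6, 6, 5, 3, 2, 1.
Put 15 m³ in container 1; 5 m³ remain.
Put 15 m³ in container 2; 5 m³ remain.
Put 15 m³ in container 3; 5 m³ remain.
Put 13 m³ in container 4; 7 m³ remain.
Put 12 m³ in container 5; 8 m³ remain.
Put 12 m³ in container 6; 8 m³ remain.
Put 6 m³ in container 4; 1 m³ remain.
Put 6 m³ in container 5; 2 m³ remain.
Put 5 m³ in container 1; 0 m³ remain.
Put 3 m³ in container 2; 2 m³ remain.
Put 2 m³ in container 2; 0 m³ remain.
Put 1 m³ in container 3; 4 m³ remain.
6 containers × 20 m³ = 120 m³; used 105 m³; unused 15 m³.

15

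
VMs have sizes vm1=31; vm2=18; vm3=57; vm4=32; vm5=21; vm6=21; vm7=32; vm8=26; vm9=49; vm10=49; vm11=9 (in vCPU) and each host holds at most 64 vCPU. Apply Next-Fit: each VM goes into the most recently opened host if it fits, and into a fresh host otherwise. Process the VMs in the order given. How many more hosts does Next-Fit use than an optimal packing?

Next-Fit: [31,18] [57] [32,21] [21,32] [26] [49] [49,9] → 7 hosts.
Total size 345 vCPU; any packing needs at least ⌈345/64⌉ = 6 hosts.
An optimal packing achieves that bound: [57] [49,9] [49] [32,32] [31,26] [21,21,18] → 6 hosts.
Excess: 7 − 6 = 1.

1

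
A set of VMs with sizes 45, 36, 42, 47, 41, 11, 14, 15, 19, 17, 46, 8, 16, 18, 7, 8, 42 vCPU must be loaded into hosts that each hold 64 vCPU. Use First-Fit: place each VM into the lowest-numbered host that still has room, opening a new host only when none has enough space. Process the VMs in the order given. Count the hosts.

8 hosts

Put 45 vCPU in host 1; 19 vCPU remain.
Put 36 vCPU in host 2; 28 vCPU remain.
Put 42 vCPU in host 3; 22 vCPU remain.
Put 47 vCPU in host 4; 17 vCPU remain.
Put 41 vCPU in host 5; 23 vCPU remain.
Put 11 vCPU in host 1; 8 vCPU remain.
Put 14 vCPU in host 2; 14 vCPU remain.
Put 15 vCPU in host 3; 7 vCPU remain.
Put 19 vCPU in host 5; 4 vCPU remain.
Put 17 vCPU in host 4; 0 vCPU remain.
Put 46 vCPU in host 6; 18 vCPU remain.
Put 8 vCPU in host 1; 0 vCPU remain.
Put 16 vCPU in host 6; 2 vCPU remain.
Put 18 vCPU in host 7; 46 vCPU remain.
Put 7 vCPU in host 2; 7 vCPU remain.
Put 8 vCPU in host 7; 38 vCPU remain.
Put 42 vCPU in host 8; 22 vCPU remain.
Final hosts: [45,11,8] [36,14,7] [42,15] [47,17] [41,19] [46,16] [18,8] [42].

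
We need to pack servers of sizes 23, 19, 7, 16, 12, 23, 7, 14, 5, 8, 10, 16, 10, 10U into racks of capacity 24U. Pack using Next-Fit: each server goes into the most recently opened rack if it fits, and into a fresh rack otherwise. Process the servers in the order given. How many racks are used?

9

23U → rack 1 (remaining 1U)
19U → rack 2 (remaining 5U)
7U → rack 3 (remaining 17U)
16U → rack 3 (remaining 1U)
12U → rack 4 (remaining 12U)
23U → rack 5 (remaining 1U)
7U → rack 6 (remaining 17U)
14U → rack 6 (remaining 3U)
5U → rack 7 (remaining 19U)
8U → rack 7 (remaining 11U)
10U → rack 7 (remaining 1U)
16U → rack 8 (remaining 8U)
10U → rack 9 (remaining 14U)
10U → rack 9 (remaining 4U)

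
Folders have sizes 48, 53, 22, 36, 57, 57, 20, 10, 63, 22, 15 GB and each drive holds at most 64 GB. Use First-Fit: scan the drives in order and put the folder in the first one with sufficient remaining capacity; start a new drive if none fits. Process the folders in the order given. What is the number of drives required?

7 drives

Put 48 GB in drive 1; 16 GB remain.
Put 53 GB in drive 2; 11 GB remain.
Put 22 GB in drive 3; 42 GB remain.
Put 36 GB in drive 3; 6 GB remain.
Put 57 GB in drive 4; 7 GB remain.
Put 57 GB in drive 5; 7 GB remain.
Put 20 GB in drive 6; 44 GB remain.
Put 10 GB in drive 1; 6 GB remain.
Put 63 GB in drive 7; 1 GB remain.
Put 22 GB in drive 6; 22 GB remain.
Put 15 GB in drive 6; 7 GB remain.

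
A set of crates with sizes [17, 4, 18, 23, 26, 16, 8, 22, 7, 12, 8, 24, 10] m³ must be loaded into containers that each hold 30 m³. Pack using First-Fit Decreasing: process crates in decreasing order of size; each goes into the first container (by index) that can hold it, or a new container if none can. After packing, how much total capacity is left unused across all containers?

15

Sorted descending: 26, 24, 23, 22, 18, 17, 16, 12, 10, 8, 8, 7, 4.
Put 26 m³ in container 1; 4 m³ remain.
Put 24 m³ in container 2; 6 m³ remain.
Put 23 m³ in container 3; 7 m³ remain.
Put 22 m³ in container 4; 8 m³ remain.
Put 18 m³ in container 5; 12 m³ remain.
Put 17 m³ in container 6; 13 m³ remain.
Put 16 m³ in container 7; 14 m³ remain.
Put 12 m³ in container 5; 0 m³ remain.
Put 10 m³ in container 6; 3 m³ remain.
Put 8 m³ in container 4; 0 m³ remain.
Put 8 m³ in container 7; 6 m³ remain.
Put 7 m³ in container 3; 0 m³ remain.
Put 4 m³ in container 1; 0 m³ remain.
7 containers × 30 m³ = 210 m³; used 195 m³; unused 15 m³.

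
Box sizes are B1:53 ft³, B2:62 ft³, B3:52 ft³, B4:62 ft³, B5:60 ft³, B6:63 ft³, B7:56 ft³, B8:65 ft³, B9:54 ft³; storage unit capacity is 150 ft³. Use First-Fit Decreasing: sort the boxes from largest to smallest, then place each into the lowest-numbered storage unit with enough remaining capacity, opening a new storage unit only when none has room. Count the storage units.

Sorted descending: 65, 63, 62, 62, 60, 56, 54, 53, 52.
65 ft³ → storage unit 1 (remaining 85 ft³)
63 ft³ → storage unit 1 (remaining 22 ft³)
62 ft³ → storage unit 2 (remaining 88 ft³)
62 ft³ → storage unit 2 (remaining 26 ft³)
60 ft³ → storage unit 3 (remaining 90 ft³)
56 ft³ → storage unit 3 (remaining 34 ft³)
54 ft³ → storage unit 4 (remaining 96 ft³)
53 ft³ → storage unit 4 (remaining 43 ft³)
52 ft³ → storage unit 5 (remaining 98 ft³)
Final storage units: [65,63] [62,62] [60,56] [54,53] [52].

5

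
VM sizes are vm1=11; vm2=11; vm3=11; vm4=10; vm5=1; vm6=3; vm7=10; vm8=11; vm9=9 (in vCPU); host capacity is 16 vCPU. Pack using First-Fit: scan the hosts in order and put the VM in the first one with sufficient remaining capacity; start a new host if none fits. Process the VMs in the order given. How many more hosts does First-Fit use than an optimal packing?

First-Fit: [11,1,3] [11] [11] [10] [10] [11] [9] → 7 hosts.
7 VMs exceed 8 vCPU (half the capacity), and no two of those can share a host, so at least 7 hosts are needed.
So 7 is already optimal.

0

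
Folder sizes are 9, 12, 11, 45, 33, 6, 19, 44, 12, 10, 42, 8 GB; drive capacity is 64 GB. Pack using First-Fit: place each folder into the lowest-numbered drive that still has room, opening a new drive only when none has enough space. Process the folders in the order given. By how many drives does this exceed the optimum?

1

First-Fit: [9,12,11,6,19] [45,12] [33,10,8] [44] [42] → 5 drives.
Total size 251 GB; any packing needs at least ⌈251/64⌉ = 4 drives.
An optimal packing achieves that bound: [45,19] [44,12,8] [42,12,10] [33,11,9,6] → 4 drives.
Excess: 5 − 4 = 1.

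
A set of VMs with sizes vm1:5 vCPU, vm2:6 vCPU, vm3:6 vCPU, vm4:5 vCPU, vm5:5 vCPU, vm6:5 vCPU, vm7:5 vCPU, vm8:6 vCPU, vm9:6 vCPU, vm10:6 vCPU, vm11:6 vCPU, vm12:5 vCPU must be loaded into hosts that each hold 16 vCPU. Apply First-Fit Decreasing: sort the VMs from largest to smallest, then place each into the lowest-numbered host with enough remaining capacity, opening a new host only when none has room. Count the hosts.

Sorted descending: 6, 6, 6, 6, 6, 6, 5, 5, 5, 5, 5, 5.
Put 6 vCPU in host 1; 10 vCPU remain.
Put 6 vCPU in host 1; 4 vCPU remain.
Put 6 vCPU in host 2; 10 vCPU remain.
Put 6 vCPU in host 2; 4 vCPU remain.
Put 6 vCPU in host 3; 10 vCPU remain.
Put 6 vCPU in host 3; 4 vCPU remain.
Put 5 vCPU in host 4; 11 vCPU remain.
Put 5 vCPU in host 4; 6 vCPU remain.
Put 5 vCPU in host 4; 1 vCPU remain.
Put 5 vCPU in host 5; 11 vCPU remain.
Put 5 vCPU in host 5; 6 vCPU remain.
Put 5 vCPU in host 5; 1 vCPU remain.
Final hosts: [6,6] [6,6] [6,6] [5,5,5] [5,5,5].

5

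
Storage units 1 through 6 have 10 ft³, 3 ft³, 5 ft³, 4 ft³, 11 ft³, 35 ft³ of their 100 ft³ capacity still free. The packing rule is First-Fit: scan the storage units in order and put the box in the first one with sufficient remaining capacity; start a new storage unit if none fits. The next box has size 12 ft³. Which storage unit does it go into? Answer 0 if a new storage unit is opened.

Storage units with room: storage unit 6 (35 ft³).
The first with room is storage unit 6.

6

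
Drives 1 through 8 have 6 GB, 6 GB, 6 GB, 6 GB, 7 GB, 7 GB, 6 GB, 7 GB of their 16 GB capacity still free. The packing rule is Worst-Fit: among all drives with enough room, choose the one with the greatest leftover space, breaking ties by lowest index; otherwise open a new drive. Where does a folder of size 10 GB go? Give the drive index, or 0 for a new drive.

0

No drive has ≥ 10 GB free, so a new drive is opened.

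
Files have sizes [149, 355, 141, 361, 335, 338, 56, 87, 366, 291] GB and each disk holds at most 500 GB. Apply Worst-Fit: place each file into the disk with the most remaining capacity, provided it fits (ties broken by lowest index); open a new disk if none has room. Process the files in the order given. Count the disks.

disk 1: place 149 GB, 351 GB left
disk 2: place 355 GB, 145 GB left
disk 1: place 141 GB, 210 GB left
disk 3: place 361 GB, 139 GB left
disk 4: place 335 GB, 165 GB left
disk 5: place 338 GB, 162 GB left
disk 1: place 56 GB, 154 GB left
disk 4: place 87 GB, 78 GB left
disk 6: place 366 GB, 134 GB left
disk 7: place 291 GB, 209 GB left

7 disks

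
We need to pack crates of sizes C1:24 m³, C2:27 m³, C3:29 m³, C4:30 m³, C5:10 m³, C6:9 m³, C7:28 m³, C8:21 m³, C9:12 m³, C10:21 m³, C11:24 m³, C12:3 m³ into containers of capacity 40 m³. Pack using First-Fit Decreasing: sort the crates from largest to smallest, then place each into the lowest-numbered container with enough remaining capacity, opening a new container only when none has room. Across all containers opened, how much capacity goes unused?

82

Sorted descending: 30, 29, 28, 27, 24, 24, 21, 21, 12, 10, 9, 3.
container 1: place 30 m³, 10 m³ left
container 2: place 29 m³, 11 m³ left
container 3: place 28 m³, 12 m³ left
container 4: place 27 m³, 13 m³ left
container 5: place 24 m³, 16 m³ left
container 6: place 24 m³, 16 m³ left
container 7: place 21 m³, 19 m³ left
container 8: place 21 m³, 19 m³ left
container 3: place 12 m³, 0 m³ left
container 1: place 10 m³, 0 m³ left
container 2: place 9 m³, 2 m³ left
container 4: place 3 m³, 10 m³ left
8 containers × 40 m³ = 320 m³; used 238 m³; unused 82 m³.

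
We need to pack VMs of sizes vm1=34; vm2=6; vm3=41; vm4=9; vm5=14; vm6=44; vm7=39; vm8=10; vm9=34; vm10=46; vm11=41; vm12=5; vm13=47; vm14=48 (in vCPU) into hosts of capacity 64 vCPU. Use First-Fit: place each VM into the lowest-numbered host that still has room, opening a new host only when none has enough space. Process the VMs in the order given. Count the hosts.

9

Put vm1 (34 vCPU) in host 1; 30 vCPU remain.
Put vm2 (6 vCPU) in host 1; 24 vCPU remain.
Put vm3 (41 vCPU) in host 2; 23 vCPU remain.
Put vm4 (9 vCPU) in host 1; 15 vCPU remain.
Put vm5 (14 vCPU) in host 1; 1 vCPU remain.
Put vm6 (44 vCPU) in host 3; 20 vCPU remain.
Put vm7 (39 vCPU) in host 4; 25 vCPU remain.
Put vm8 (10 vCPU) in host 2; 13 vCPU remain.
Put vm9 (34 vCPU) in host 5; 30 vCPU remain.
Put vm10 (46 vCPU) in host 6; 18 vCPU remain.
Put vm11 (41 vCPU) in host 7; 23 vCPU remain.
Put vm12 (5 vCPU) in host 2; 8 vCPU remain.
Put vm13 (47 vCPU) in host 8; 17 vCPU remain.
Put vm14 (48 vCPU) in host 9; 16 vCPU remain.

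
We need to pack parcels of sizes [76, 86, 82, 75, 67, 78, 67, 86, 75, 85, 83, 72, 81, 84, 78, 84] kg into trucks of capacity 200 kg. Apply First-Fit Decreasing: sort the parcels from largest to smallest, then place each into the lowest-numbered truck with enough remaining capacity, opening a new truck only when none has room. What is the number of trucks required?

8 trucks

Sorted descending: 86, 86, 85, 84, 84, 83, 82, 81, 78, 78, 76, 75, 75, 72, 67, 67.
Put 86 kg in truck 1; 114 kg remain.
Put 86 kg in truck 1; 28 kg remain.
Put 85 kg in truck 2; 115 kg remain.
Put 84 kg in truck 2; 31 kg remain.
Put 84 kg in truck 3; 116 kg remain.
Put 83 kg in truck 3; 33 kg remain.
Put 82 kg in truck 4; 118 kg remain.
Put 81 kg in truck 4; 37 kg remain.
Put 78 kg in truck 5; 122 kg remain.
Put 78 kg in truck 5; 44 kg remain.
Put 76 kg in truck 6; 124 kg remain.
Put 75 kg in truck 6; 49 kg remain.
Put 75 kg in truck 7; 125 kg remain.
Put 72 kg in truck 7; 53 kg remain.
Put 67 kg in truck 8; 133 kg remain.
Put 67 kg in truck 8; 66 kg remain.
Final trucks: [86,86] [85,84] [84,83] [82,81] [78,78] [76,75] [75,72] [67,67].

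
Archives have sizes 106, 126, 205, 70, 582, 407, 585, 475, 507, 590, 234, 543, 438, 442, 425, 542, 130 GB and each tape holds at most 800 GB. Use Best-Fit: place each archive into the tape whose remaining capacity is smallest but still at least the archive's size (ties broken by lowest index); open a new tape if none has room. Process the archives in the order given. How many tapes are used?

12 tapes

Put 106 GB in tape 1; 694 GB remain.
Put 126 GB in tape 1; 568 GB remain.
Put 205 GB in tape 1; 363 GB remain.
Put 70 GB in tape 1; 293 GB remain.
Put 582 GB in tape 2; 218 GB remain.
Put 407 GB in tape 3; 393 GB remain.
Put 585 GB in tape 4; 215 GB remain.
Put 475 GB in tape 5; 325 GB remain.
Put 507 GB in tape 6; 293 GB remain.
Put 590 GB in tape 7; 210 GB remain.
Put 234 GB in tape 1; 59 GB remain.
Put 543 GB in tape 8; 257 GB remain.
Put 438 GB in tape 9; 362 GB remain.
Put 442 GB in tape 10; 358 GB remain.
Put 425 GB in tape 11; 375 GB remain.
Put 542 GB in tape 12; 258 GB remain.
Put 130 GB in tape 7; 80 GB remain.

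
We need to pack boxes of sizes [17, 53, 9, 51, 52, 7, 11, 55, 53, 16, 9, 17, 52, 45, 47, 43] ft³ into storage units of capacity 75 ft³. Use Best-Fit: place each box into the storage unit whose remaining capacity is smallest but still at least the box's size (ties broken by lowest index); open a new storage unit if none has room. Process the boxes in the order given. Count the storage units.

storage unit 1: place 17 ft³, 58 ft³ left
storage unit 1: place 53 ft³, 5 ft³ left
storage unit 2: place 9 ft³, 66 ft³ left
storage unit 2: place 51 ft³, 15 ft³ left
storage unit 3: place 52 ft³, 23 ft³ left
storage unit 2: place 7 ft³, 8 ft³ left
storage unit 3: place 11 ft³, 12 ft³ left
storage unit 4: place 55 ft³, 20 ft³ left
storage unit 5: place 53 ft³, 22 ft³ left
storage unit 4: place 16 ft³, 4 ft³ left
storage unit 3: place 9 ft³, 3 ft³ left
storage unit 5: place 17 ft³, 5 ft³ left
storage unit 6: place 52 ft³, 23 ft³ left
storage unit 7: place 45 ft³, 30 ft³ left
storage unit 8: place 47 ft³, 28 ft³ left
storage unit 9: place 43 ft³, 32 ft³ left

9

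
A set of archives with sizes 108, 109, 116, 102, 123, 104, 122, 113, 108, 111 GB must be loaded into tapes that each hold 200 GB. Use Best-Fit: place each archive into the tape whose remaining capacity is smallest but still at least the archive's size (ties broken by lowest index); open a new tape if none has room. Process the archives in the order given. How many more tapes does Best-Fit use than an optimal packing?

0

Best-Fit: [108] [109] [116] [102] [123] [104] [122] [113] [108] [111] → 10 tapes.
10 archives exceed 100 GB (half the capacity), and no two of those can share a tape, so at least 10 tapes are needed.
So 10 is already optimal.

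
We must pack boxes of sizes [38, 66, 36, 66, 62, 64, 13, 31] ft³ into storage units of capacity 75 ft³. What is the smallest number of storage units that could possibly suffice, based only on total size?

Total size = 38 + 66 + 36 + 66 + 62 + 64 + 13 + 31 = 376 ft³.
⌈376 / 75⌉ = 6.

6 storage units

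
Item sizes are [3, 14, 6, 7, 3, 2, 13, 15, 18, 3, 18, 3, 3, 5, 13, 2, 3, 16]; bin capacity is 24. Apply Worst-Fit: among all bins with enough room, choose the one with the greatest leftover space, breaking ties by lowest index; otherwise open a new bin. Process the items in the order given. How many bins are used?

8 bins

bin 1: place 3, 21 left
bin 1: place 14, 7 left
bin 1: place 6, 1 left
bin 2: place 7, 17 left
bin 2: place 3, 14 left
bin 2: place 2, 12 left
bin 3: place 13, 11 left
bin 4: place 15, 9 left
bin 5: place 18, 6 left
bin 2: place 3, 9 left
bin 6: place 18, 6 left
bin 3: place 3, 8 left
bin 2: place 3, 6 left
bin 4: place 5, 4 left
bin 7: place 13, 11 left
bin 7: place 2, 9 left
bin 7: place 3, 6 left
bin 8: place 16, 8 left
Final bins: [3,14,6] [7,3,2,3,3] [13,3] [15,5] [18] [18] [13,2,3] [16].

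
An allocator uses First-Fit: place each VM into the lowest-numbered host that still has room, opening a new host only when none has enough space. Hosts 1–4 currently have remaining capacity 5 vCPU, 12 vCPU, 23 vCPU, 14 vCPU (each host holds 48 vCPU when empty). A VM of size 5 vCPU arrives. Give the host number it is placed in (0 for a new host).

Hosts with room: host 1 (5 vCPU), host 2 (12 vCPU), host 3 (23 vCPU), host 4 (14 vCPU).
The first with room is host 1.

1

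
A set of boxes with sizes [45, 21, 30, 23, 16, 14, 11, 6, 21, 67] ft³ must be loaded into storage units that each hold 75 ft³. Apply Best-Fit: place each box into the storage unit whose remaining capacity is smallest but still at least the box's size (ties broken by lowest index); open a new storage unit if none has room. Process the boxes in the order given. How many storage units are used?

4

Put 45 ft³ in storage unit 1; 30 ft³ remain.
Put 21 ft³ in storage unit 1; 9 ft³ remain.
Put 30 ft³ in storage unit 2; 45 ft³ remain.
Put 23 ft³ in storage unit 2; 22 ft³ remain.
Put 16 ft³ in storage unit 2; 6 ft³ remain.
Put 14 ft³ in storage unit 3; 61 ft³ remain.
Put 11 ft³ in storage unit 3; 50 ft³ remain.
Put 6 ft³ in storage unit 2; 0 ft³ remain.
Put 21 ft³ in storage unit 3; 29 ft³ remain.
Put 67 ft³ in storage unit 4; 8 ft³ remain.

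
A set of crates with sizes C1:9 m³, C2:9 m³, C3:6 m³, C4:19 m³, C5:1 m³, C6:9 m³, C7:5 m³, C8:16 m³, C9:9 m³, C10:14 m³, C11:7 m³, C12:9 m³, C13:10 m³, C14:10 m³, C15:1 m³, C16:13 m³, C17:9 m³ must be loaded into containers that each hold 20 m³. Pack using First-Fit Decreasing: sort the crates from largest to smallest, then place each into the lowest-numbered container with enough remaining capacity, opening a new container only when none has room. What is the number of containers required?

9 containers

Sorted descending: 19, 16, 14, 13, 10, 10, 9, 9, 9, 9, 9, 9, 7, 6, 5, 1, 1.
container 1: place 19 m³, 1 m³ left
container 2: place 16 m³, 4 m³ left
container 3: place 14 m³, 6 m³ left
container 4: place 13 m³, 7 m³ left
container 5: place 10 m³, 10 m³ left
container 5: place 10 m³, 0 m³ left
container 6: place 9 m³, 11 m³ left
container 6: place 9 m³, 2 m³ left
container 7: place 9 m³, 11 m³ left
container 7: place 9 m³, 2 m³ left
container 8: place 9 m³, 11 m³ left
container 8: place 9 m³, 2 m³ left
container 4: place 7 m³, 0 m³ left
container 3: place 6 m³, 0 m³ left
container 9: place 5 m³, 15 m³ left
container 1: place 1 m³, 0 m³ left
container 2: place 1 m³, 3 m³ left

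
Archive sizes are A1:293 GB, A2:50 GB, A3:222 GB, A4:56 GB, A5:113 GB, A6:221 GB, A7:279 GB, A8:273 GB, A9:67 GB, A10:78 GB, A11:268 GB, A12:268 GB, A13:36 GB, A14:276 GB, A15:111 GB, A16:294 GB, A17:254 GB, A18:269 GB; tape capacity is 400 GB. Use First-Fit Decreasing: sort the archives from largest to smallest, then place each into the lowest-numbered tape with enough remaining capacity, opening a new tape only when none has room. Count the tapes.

11

Sorted descending: 294, 293, 279, 276, 273, 269, 268, 268, 254, 222, 221, 113, 111, 78, 67, 56, 50, 36.
Put 294 GB in tape 1; 106 GB remain.
Put 293 GB in tape 2; 107 GB remain.
Put 279 GB in tape 3; 121 GB remain.
Put 276 GB in tape 4; 124 GB remain.
Put 273 GB in tape 5; 127 GB remain.
Put 269 GB in tape 6; 131 GB remain.
Put 268 GB in tape 7; 132 GB remain.
Put 268 GB in tape 8; 132 GB remain.
Put 254 GB in tape 9; 146 GB remain.
Put 222 GB in tape 10; 178 GB remain.
Put 221 GB in tape 11; 179 GB remain.
Put 113 GB in tape 3; 8 GB remain.
Put 111 GB in tape 4; 13 GB remain.
Put 78 GB in tape 1; 28 GB remain.
Put 67 GB in tape 2; 40 GB remain.
Put 56 GB in tape 5; 71 GB remain.
Put 50 GB in tape 5; 21 GB remain.
Put 36 GB in tape 2; 4 GB remain.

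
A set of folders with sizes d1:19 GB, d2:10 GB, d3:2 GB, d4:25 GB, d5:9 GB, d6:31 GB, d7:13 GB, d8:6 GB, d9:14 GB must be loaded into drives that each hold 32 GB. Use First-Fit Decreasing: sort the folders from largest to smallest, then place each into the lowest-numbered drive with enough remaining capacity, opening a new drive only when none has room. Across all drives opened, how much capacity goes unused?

Sorted descending: 31, 25, 19, 14, 13, 10, 9, 6, 2.
drive 1: place 31 GB, 1 GB left
drive 2: place 25 GB, 7 GB left
drive 3: place 19 GB, 13 GB left
drive 4: place 14 GB, 18 GB left
drive 3: place 13 GB, 0 GB left
drive 4: place 10 GB, 8 GB left
drive 5: place 9 GB, 23 GB left
drive 2: place 6 GB, 1 GB left
drive 4: place 2 GB, 6 GB left
5 drives × 32 GB = 160 GB; used 129 GB; unused 31 GB.

31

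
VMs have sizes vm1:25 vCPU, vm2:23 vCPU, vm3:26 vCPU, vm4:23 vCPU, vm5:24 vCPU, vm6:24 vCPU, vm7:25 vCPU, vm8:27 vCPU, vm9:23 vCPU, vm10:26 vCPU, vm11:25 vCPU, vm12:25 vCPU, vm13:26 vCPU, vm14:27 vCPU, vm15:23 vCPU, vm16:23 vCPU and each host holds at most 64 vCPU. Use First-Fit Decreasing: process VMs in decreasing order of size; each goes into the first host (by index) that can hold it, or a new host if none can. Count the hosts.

Sorted descending: 27, 27, 26, 26, 26, 25, 25, 25, 25, 24, 24, 23, 23, 23, 23, 23.
Put 27 vCPU in host 1; 37 vCPU remain.
Put 27 vCPU in host 1; 10 vCPU remain.
Put 26 vCPU in host 2; 38 vCPU remain.
Put 26 vCPU in host 2; 12 vCPU remain.
Put 26 vCPU in host 3; 38 vCPU remain.
Put 25 vCPU in host 3; 13 vCPU remain.
Put 25 vCPU in host 4; 39 vCPU remain.
Put 25 vCPU in host 4; 14 vCPU remain.
Put 25 vCPU in host 5; 39 vCPU remain.
Put 24 vCPU in host 5; 15 vCPU remain.
Put 24 vCPU in host 6; 40 vCPU remain.
Put 23 vCPU in host 6; 17 vCPU remain.
Put 23 vCPU in host 7; 41 vCPU remain.
Put 23 vCPU in host 7; 18 vCPU remain.
Put 23 vCPU in host 8; 41 vCPU remain.
Put 23 vCPU in host 8; 18 vCPU remain.
Final hosts: [27,27] [26,26] [26,25] [25,25] [25,24] [24,23] [23,23] [23,23].

8 hosts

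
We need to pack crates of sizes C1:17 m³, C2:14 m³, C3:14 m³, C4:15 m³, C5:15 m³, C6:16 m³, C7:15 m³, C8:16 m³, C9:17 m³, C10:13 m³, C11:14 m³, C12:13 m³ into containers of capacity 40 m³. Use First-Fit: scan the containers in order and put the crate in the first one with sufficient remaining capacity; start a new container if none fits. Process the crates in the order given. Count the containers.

container 1: place C1 (17 m³), 23 m³ left
container 1: place C2 (14 m³), 9 m³ left
container 2: place C3 (14 m³), 26 m³ left
container 2: place C4 (15 m³), 11 m³ left
container 3: place C5 (15 m³), 25 m³ left
container 3: place C6 (16 m³), 9 m³ left
container 4: place C7 (15 m³), 25 m³ left
container 4: place C8 (16 m³), 9 m³ left
container 5: place C9 (17 m³), 23 m³ left
container 5: place C10 (13 m³), 10 m³ left
container 6: place C11 (14 m³), 26 m³ left
container 6: place C12 (13 m³), 13 m³ left
Final containers: [17,14] [14,15] [15,16] [15,16] [17,13] [14,13].

6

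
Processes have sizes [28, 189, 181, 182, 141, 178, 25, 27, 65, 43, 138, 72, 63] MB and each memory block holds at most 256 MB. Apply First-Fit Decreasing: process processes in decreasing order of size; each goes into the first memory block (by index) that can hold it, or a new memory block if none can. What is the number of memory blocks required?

6

Sorted descending: 189, 182, 181, 178, 141, 138, 72, 65, 63, 43, 28, 27, 25.
memory block 1: place 189 MB, 67 MB left
memory block 2: place 182 MB, 74 MB left
memory block 3: place 181 MB, 75 MB left
memory block 4: place 178 MB, 78 MB left
memory block 5: place 141 MB, 115 MB left
memory block 6: place 138 MB, 118 MB left
memory block 2: place 72 MB, 2 MB left
memory block 1: place 65 MB, 2 MB left
memory block 3: place 63 MB, 12 MB left
memory block 4: place 43 MB, 35 MB left
memory block 4: place 28 MB, 7 MB left
memory block 5: place 27 MB, 88 MB left
memory block 5: place 25 MB, 63 MB left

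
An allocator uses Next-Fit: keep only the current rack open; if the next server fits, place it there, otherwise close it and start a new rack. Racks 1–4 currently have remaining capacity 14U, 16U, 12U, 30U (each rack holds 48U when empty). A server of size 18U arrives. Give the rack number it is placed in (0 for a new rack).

4

Next-Fit only looks at rack 4, which has 30U free.
18U fits there.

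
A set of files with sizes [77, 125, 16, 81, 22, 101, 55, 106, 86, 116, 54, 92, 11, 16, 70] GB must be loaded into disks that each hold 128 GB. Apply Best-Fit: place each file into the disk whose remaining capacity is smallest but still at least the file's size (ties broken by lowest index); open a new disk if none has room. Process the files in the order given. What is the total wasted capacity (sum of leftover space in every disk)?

252

Put 77 GB in disk 1; 51 GB remain.
Put 125 GB in disk 2; 3 GB remain.
Put 16 GB in disk 1; 35 GB remain.
Put 81 GB in disk 3; 47 GB remain.
Put 22 GB in disk 1; 13 GB remain.
Put 101 GB in disk 4; 27 GB remain.
Put 55 GB in disk 5; 73 GB remain.
Put 106 GB in disk 6; 22 GB remain.
Put 86 GB in disk 7; 42 GB remain.
Put 116 GB in disk 8; 12 GB remain.
Put 54 GB in disk 5; 19 GB remain.
Put 92 GB in disk 9; 36 GB remain.
Put 11 GB in disk 8; 1 GB remain.
Put 16 GB in disk 5; 3 GB remain.
Put 70 GB in disk 10; 58 GB remain.
10 disks × 128 GB = 1280 GB; used 1028 GB; unused 252 GB.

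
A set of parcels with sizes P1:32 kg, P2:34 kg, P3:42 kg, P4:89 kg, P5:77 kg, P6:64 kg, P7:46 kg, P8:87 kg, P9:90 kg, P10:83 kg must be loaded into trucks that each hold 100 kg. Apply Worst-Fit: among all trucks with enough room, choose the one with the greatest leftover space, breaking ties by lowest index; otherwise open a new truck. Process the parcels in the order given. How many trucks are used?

8

Put P1 (32 kg) in truck 1; 68 kg remain.
Put P2 (34 kg) in truck 1; 34 kg remain.
Put P3 (42 kg) in truck 2; 58 kg remain.
Put P4 (89 kg) in truck 3; 11 kg remain.
Put P5 (77 kg) in truck 4; 23 kg remain.
Put P6 (64 kg) in truck 5; 36 kg remain.
Put P7 (46 kg) in truck 2; 12 kg remain.
Put P8 (87 kg) in truck 6; 13 kg remain.
Put P9 (90 kg) in truck 7; 10 kg remain.
Put P10 (83 kg) in truck 8; 17 kg remain.
Final trucks: [32,34] [42,46] [89] [77] [64] [87] [90] [83].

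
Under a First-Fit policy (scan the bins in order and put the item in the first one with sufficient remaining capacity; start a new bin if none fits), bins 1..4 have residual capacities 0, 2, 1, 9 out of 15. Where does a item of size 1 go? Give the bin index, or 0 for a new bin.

2

Bins with room: bin 2 (2), bin 3 (1), bin 4 (9).
The first with room is bin 2.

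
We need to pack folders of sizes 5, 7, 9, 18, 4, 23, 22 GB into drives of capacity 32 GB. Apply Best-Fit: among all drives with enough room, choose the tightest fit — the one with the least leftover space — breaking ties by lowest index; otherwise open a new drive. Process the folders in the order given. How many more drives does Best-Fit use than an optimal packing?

1

Best-Fit: [5,7,9,4] [18] [23] [22] → 4 drives.
Total size 88 GB; any packing needs at least ⌈88/32⌉ = 3 drives.
An optimal packing achieves that bound: [23,9] [22,7] [18,5,4] → 3 drives.
Excess: 4 − 3 = 1.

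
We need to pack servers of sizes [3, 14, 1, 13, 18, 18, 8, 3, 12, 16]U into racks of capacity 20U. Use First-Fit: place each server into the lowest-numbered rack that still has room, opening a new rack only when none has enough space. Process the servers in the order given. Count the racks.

Put 3U in rack 1; 17U remain.
Put 14U in rack 1; 3U remain.
Put 1U in rack 1; 2U remain.
Put 13U in rack 2; 7U remain.
Put 18U in rack 3; 2U remain.
Put 18U in rack 4; 2U remain.
Put 8U in rack 5; 12U remain.
Put 3U in rack 2; 4U remain.
Put 12U in rack 5; 0U remain.
Put 16U in rack 6; 4U remain.

6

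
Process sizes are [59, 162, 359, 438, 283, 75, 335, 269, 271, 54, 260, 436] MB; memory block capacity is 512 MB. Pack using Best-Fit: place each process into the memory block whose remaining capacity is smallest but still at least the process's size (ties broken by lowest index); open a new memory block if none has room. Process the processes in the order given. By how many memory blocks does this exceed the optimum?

Best-Fit: [59,162,283] [359,75] [438,54] [335] [269] [271] [260] [436] → 8 memory blocks.
8 processes exceed 256 MB (half the capacity), and no two of those can share a memory block, so at least 8 memory blocks are needed.
So 8 is already optimal.

0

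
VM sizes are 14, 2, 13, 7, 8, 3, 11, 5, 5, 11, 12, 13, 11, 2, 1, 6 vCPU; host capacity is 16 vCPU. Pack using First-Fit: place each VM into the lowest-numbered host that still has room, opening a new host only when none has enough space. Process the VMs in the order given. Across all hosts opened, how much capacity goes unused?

Put 14 vCPU in host 1; 2 vCPU remain.
Put 2 vCPU in host 1; 0 vCPU remain.
Put 13 vCPU in host 2; 3 vCPU remain.
Put 7 vCPU in host 3; 9 vCPU remain.
Put 8 vCPU in host 3; 1 vCPU remain.
Put 3 vCPU in host 2; 0 vCPU remain.
Put 11 vCPU in host 4; 5 vCPU remain.
Put 5 vCPU in host 4; 0 vCPU remain.
Put 5 vCPU in host 5; 11 vCPU remain.
Put 11 vCPU in host 5; 0 vCPU remain.
Put 12 vCPU in host 6; 4 vCPU remain.
Put 13 vCPU in host 7; 3 vCPU remain.
Put 11 vCPU in host 8; 5 vCPU remain.
Put 2 vCPU in host 6; 2 vCPU remain.
Put 1 vCPU in host 3; 0 vCPU remain.
Put 6 vCPU in host 9; 10 vCPU remain.
9 hosts × 16 vCPU = 144 vCPU; used 124 vCPU; unused 20 vCPU.

20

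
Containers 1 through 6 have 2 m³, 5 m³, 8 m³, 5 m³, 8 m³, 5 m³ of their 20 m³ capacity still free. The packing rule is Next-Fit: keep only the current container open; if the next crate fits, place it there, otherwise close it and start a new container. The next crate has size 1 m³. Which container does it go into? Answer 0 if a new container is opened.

6

Next-Fit only looks at container 6, which has 5 m³ free.
1 m³ fits there.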